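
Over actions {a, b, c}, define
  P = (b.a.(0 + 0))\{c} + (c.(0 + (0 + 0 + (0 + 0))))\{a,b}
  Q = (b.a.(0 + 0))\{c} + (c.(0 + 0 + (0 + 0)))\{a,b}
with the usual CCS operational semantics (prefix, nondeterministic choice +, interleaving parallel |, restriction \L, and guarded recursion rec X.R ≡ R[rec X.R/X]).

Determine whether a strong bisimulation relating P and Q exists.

Reachable graph of P (4 states):
  p0 = (b.a.(0 + 0))\{c} + (c.(0 + (0 + 0 + (0 + 0))))\{a,b} :: --b--▸ p1, --c--▸ p2
  p1 = (a.(0 + 0))\{c} :: --a--▸ p3
  p2 = (0 + (0 + 0 + (0 + 0)))\{a,b} :: ∅
  p3 = (0 + 0)\{c} :: ∅
Reachable graph of Q (4 states):
  q0 = (b.a.(0 + 0))\{c} + (c.(0 + 0 + (0 + 0)))\{a,b} :: --b--▸ q1, --c--▸ q2
  q1 = (a.(0 + 0))\{c} :: --a--▸ q3
  q2 = (0 + 0 + (0 + 0))\{a,b} :: ∅
  q3 = (0 + 0)\{c} :: ∅
Partition-refinement fixed point:
  B0 = {p0, q0}
  B1 = {p1, q1}
  B2 = {p2, p3, q2, q3}
p0 ∈ B0, q0 ∈ B0 → same block

YES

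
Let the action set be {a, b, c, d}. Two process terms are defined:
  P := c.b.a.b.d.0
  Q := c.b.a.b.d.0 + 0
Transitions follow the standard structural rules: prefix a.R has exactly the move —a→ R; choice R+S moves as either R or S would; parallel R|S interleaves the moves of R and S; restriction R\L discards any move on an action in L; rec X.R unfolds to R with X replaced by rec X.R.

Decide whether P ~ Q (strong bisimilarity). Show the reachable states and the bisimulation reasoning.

YES

P's transition system — 6 states:
  m0 = c.b.a.b.d.0 :: ··c··> m1
  m1 = b.a.b.d.0 :: ··b··> m2
  m2 = a.b.d.0 :: ··a··> m3
  m3 = b.d.0 :: ··b··> m4
  m4 = d.0 :: ··d··> m5
  m5 = 0 :: (no moves)
Q's transition system — 6 states:
  n0 = c.b.a.b.d.0 + 0 :: ··c··> n1
  n1 = b.a.b.d.0 :: ··b··> n2
  n2 = a.b.d.0 :: ··a··> n3
  n3 = b.d.0 :: ··b··> n4
  n4 = d.0 :: ··d··> n5
  n5 = 0 :: (no moves)
Bisimilarity quotient blocks:
  B0 = {m0, n0}
  B1 = {m1, n1}
  B2 = {m2, n2}
  B3 = {m3, n3}
  B4 = {m4, n4}
  B5 = {m5, n5}
m0 ∈ B0, n0 ∈ B0 → same block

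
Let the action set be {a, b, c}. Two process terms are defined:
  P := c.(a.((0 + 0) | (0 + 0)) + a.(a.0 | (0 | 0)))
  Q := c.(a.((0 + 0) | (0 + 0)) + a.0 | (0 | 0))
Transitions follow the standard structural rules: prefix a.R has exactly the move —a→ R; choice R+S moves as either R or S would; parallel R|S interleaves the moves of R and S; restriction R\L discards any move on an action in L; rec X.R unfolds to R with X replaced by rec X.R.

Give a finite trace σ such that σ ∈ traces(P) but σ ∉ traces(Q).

LTS(P): 5 reachable states
  m0 = c.(a.((0 + 0) | (0 + 0)) + a.(a.0 | (0 | 0))) ⊢ =c=> m1
  m1 = a.((0 + 0) | (0 + 0)) + a.(a.0 | (0 | 0)) ⊢ =a=> m2, =a=> m3
  m2 = (0 + 0) | (0 + 0) ⊢ deadlocked
  m3 = a.0 | (0 | 0) ⊢ =a=> m4
  m4 = 0 | (0 | 0) ⊢ deadlocked
LTS(Q): 4 reachable states
  n0 = c.(a.((0 + 0) | (0 + 0)) + a.0 | (0 | 0)) ⊢ =c=> n1
  n1 = a.((0 + 0) | (0 + 0)) + a.0 | (0 | 0) ⊢ =a=> n2, =a=> n3
  n2 = (0 + 0) | (0 + 0) ⊢ deadlocked
  n3 = 0 | (0 | 0) ⊢ deadlocked
Executing caa from P (initial set {m0}):
  after c @ step 1: {m1}
  after a @ step 2: {m2, m3}
  after a @ step 3: {m4}
  ✓ P
Executing caa from Q (initial set {n0}):
  after c @ step 1: {n1}
  after a @ step 2: {n2, n3}
  after a @ step 3: ∅ (Q stuck)

caa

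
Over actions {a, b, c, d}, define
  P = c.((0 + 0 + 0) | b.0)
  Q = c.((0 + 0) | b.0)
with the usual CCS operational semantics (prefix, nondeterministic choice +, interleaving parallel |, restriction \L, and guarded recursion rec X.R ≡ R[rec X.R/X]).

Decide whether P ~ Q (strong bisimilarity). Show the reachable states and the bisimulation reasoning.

YES

LTS(P): 3 reachable states
  s0 = c.((0 + 0 + 0) | b.0) :: =c=> s1
  s1 = (0 + 0 + 0) | b.0 :: =b=> s2
  s2 = (0 + 0 + 0) | 0 :: deadlocked
LTS(Q): 3 reachable states
  t0 = c.((0 + 0) | b.0) :: =c=> t1
  t1 = (0 + 0) | b.0 :: =b=> t2
  t2 = (0 + 0) | 0 :: deadlocked
Bisimilarity quotient blocks:
  B0 = {s0, t0}
  B1 = {s1, t1}
  B2 = {s2, t2}
s0 ∈ B0, t0 ∈ B0 → same block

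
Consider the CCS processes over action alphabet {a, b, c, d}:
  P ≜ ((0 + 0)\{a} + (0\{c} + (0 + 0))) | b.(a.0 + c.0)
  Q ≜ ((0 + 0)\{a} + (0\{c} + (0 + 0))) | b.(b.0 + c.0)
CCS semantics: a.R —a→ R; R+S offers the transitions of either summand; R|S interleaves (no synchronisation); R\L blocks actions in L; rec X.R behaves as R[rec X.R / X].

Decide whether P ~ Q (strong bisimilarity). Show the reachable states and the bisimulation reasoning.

NO

P's transition system — 3 states:
  u0 = ((0 + 0)\{a} + (0\{c} + (0 + 0))) | b.(a.0 + c.0) → =b=> u1
  u1 = ((0 + 0)\{a} + (0\{c} + (0 + 0))) | (a.0 + c.0) → =a=> u2, =c=> u2
  u2 = ((0 + 0)\{a} + (0\{c} + (0 + 0))) | 0 → stopped
Q's transition system — 3 states:
  v0 = ((0 + 0)\{a} + (0\{c} + (0 + 0))) | b.(b.0 + c.0) → =b=> v1
  v1 = ((0 + 0)\{a} + (0\{c} + (0 + 0))) | (b.0 + c.0) → =b=> v2, =c=> v2
  v2 = ((0 + 0)\{a} + (0\{c} + (0 + 0))) | 0 → stopped
Coarsest stable partition (strong bisimilarity classes):
  B0 = {u0}
  B1 = {u1}
  B2 = {u2, v2}
  B3 = {v0}
  B4 = {v1}
u0 ∈ B0, v0 ∈ B3 → different blocks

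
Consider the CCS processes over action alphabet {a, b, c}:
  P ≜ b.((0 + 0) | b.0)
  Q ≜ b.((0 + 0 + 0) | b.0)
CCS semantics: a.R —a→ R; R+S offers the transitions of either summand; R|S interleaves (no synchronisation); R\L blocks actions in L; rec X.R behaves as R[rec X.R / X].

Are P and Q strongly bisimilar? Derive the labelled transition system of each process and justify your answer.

P's transition system — 3 states:
  u0 = b.((0 + 0) | b.0) | =b=> u1
  u1 = (0 + 0) | b.0 | =b=> u2
  u2 = (0 + 0) | 0 | stopped
Q's transition system — 3 states:
  v0 = b.((0 + 0 + 0) | b.0) | =b=> v1
  v1 = (0 + 0 + 0) | b.0 | =b=> v2
  v2 = (0 + 0 + 0) | 0 | stopped
Bisimilarity quotient blocks:
  B0 = {u0, v0}
  B1 = {u1, v1}
  B2 = {u2, v2}
u0 ∈ B0, v0 ∈ B0 → same block

YES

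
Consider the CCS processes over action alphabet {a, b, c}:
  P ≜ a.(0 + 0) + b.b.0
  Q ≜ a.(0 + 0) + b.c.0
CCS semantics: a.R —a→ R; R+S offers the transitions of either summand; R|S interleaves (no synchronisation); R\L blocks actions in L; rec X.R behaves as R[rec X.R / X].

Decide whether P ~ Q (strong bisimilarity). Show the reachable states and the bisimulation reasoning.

not bisimilar

P's transition system — 4 states:
  p0 = a.(0 + 0) + b.b.0 ⊢ --a--▸ p1, --b--▸ p2
  p1 = 0 + 0 ⊢ deadlocked
  p2 = b.0 ⊢ --b--▸ p3
  p3 = 0 ⊢ deadlocked
Q's transition system — 4 states:
  q0 = a.(0 + 0) + b.c.0 ⊢ --a--▸ q1, --b--▸ q2
  q1 = 0 + 0 ⊢ deadlocked
  q2 = c.0 ⊢ --c--▸ q3
  q3 = 0 ⊢ deadlocked
Coarsest stable partition (strong bisimilarity classes):
  B0 = {p0}
  B1 = {p1, p3, q1, q3}
  B2 = {p2}
  B3 = {q0}
  B4 = {q2}
p0 ∈ B0, q0 ∈ B3 → different blocks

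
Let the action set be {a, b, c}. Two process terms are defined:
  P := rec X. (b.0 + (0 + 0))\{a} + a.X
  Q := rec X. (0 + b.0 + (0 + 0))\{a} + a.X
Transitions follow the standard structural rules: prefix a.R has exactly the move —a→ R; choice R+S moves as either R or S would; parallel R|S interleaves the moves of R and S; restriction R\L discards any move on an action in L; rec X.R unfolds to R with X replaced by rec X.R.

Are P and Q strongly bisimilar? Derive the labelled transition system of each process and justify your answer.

P ~ Q

Reachable graph of P (2 states):
  s0 = rec X. (b.0 + (0 + 0))\{a} + a.X has moves —a→ s0, —b→ s1
  s1 = 0\{a} has moves deadlocked
Reachable graph of Q (2 states):
  t0 = rec X. (0 + b.0 + (0 + 0))\{a} + a.X has moves —a→ t0, —b→ t1
  t1 = 0\{a} has moves deadlocked
Partition-refinement fixed point:
  B0 = {s0, t0}
  B1 = {s1, t1}
s0 ∈ B0, t0 ∈ B0 → same block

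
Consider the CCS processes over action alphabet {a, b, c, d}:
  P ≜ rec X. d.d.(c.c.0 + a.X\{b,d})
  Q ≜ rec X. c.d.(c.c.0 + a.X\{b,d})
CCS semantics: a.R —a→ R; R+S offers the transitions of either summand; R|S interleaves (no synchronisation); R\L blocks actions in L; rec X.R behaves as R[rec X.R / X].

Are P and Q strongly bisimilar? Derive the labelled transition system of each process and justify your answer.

LTS(P): 6 reachable states
  u0 = rec X. d.d.(c.c.0 + a.X\{b,d}) has moves =d=> u1
  u1 = d.(c.c.0 + a.(rec X. d.d.(c.c.0 + a.X\{b,d}))\{b,d}) has moves =d=> u2
  u2 = c.c.0 + a.(rec X. d.d.(c.c.0 + a.X\{b,d}))\{b,d} has moves =a=> u3, =c=> u4
  u3 = (rec X. d.d.(c.c.0 + a.X\{b,d}))\{b,d} has moves deadlocked
  u4 = c.0 has moves =c=> u5
  u5 = 0 has moves deadlocked
LTS(Q): 7 reachable states
  v0 = rec X. c.d.(c.c.0 + a.X\{b,d}) has moves =c=> v1
  v1 = d.(c.c.0 + a.(rec X. c.d.(c.c.0 + a.X\{b,d}))\{b,d}) has moves =d=> v2
  v2 = c.c.0 + a.(rec X. c.d.(c.c.0 + a.X\{b,d}))\{b,d} has moves =a=> v3, =c=> v4
  v3 = (rec X. c.d.(c.c.0 + a.X\{b,d}))\{b,d} has moves =c=> v5
  v4 = c.0 has moves =c=> v6
  v5 = (d.(c.c.0 + a.(rec X. c.d.(c.c.0 + a.X\{b,d}))\{b,d}))\{b,d} has moves deadlocked
  v6 = 0 has moves deadlocked
Partition-refinement fixed point:
  B0 = {u0}
  B1 = {u1}
  B2 = {u2}
  B3 = {u4, v3, v4}
  B4 = {u3, u5, v5, v6}
  B5 = {v0}
  B6 = {v1}
  B7 = {v2}
u0 ∈ B0, v0 ∈ B5 → different blocks

not bisimilar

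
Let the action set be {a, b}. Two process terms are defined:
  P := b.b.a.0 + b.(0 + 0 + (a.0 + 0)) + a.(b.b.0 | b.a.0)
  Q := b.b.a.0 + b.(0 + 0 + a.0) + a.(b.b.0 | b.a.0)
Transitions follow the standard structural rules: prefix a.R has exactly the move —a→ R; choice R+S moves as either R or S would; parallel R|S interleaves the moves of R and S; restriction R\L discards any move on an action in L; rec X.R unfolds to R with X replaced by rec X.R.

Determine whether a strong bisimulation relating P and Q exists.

LTS(P): 14 reachable states
  p0 = b.b.a.0 + b.(0 + 0 + (a.0 + 0)) + a.(b.b.0 | b.a.0) ⊢ -a-> p1, -b-> p2, -b-> p3
  p1 = b.b.0 | b.a.0 ⊢ -b-> p4, -b-> p5
  p2 = 0 + 0 + (a.0 + 0) ⊢ -a-> p6
  p3 = b.a.0 ⊢ -b-> p7
  p4 = b.0 | b.a.0 ⊢ -b-> p8, -b-> p9
  p5 = b.b.0 | a.0 ⊢ -a-> p10, -b-> p9
  p6 = 0 ⊢ (no moves)
  p7 = a.0 ⊢ -a-> p6
  p8 = 0 | b.a.0 ⊢ -b-> p11
  p9 = b.0 | a.0 ⊢ -a-> p12, -b-> p11
  p10 = b.b.0 | 0 ⊢ -b-> p12
  p11 = 0 | a.0 ⊢ -a-> p13
  p12 = b.0 | 0 ⊢ -b-> p13
  p13 = 0 | 0 ⊢ (no moves)
LTS(Q): 14 reachable states
  q0 = b.b.a.0 + b.(0 + 0 + a.0) + a.(b.b.0 | b.a.0) ⊢ -a-> q1, -b-> q2, -b-> q3
  q1 = b.b.0 | b.a.0 ⊢ -b-> q4, -b-> q5
  q2 = 0 + 0 + a.0 ⊢ -a-> q6
  q3 = b.a.0 ⊢ -b-> q7
  q4 = b.0 | b.a.0 ⊢ -b-> q8, -b-> q9
  q5 = b.b.0 | a.0 ⊢ -a-> q10, -b-> q9
  q6 = 0 ⊢ (no moves)
  q7 = a.0 ⊢ -a-> q6
  q8 = 0 | b.a.0 ⊢ -b-> q11
  q9 = b.0 | a.0 ⊢ -a-> q12, -b-> q11
  q10 = b.b.0 | 0 ⊢ -b-> q12
  q11 = 0 | a.0 ⊢ -a-> q13
  q12 = b.0 | 0 ⊢ -b-> q13
  q13 = 0 | 0 ⊢ (no moves)
Bisimilarity quotient blocks:
  B0 = {p0, q0}
  B1 = {p11, p2, p7, q11, q2, q7}
  B2 = {p13, p6, q13, q6}
  B3 = {p3, p8, q3, q8}
  B4 = {p1, q1}
  B5 = {p4, q4}
  B6 = {p9, q9}
  B7 = {p12, q12}
  B8 = {p5, q5}
  B9 = {p10, q10}
p0 ∈ B0, q0 ∈ B0 → same block

YES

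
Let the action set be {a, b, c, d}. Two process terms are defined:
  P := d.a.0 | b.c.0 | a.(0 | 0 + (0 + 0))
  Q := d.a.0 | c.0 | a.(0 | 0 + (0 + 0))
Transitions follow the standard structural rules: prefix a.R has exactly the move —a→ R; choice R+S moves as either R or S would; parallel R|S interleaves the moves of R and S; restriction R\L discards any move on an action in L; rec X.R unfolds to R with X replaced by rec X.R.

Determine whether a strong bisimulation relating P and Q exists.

NO

LTS(P): 18 reachable states
  u0 = d.a.0 | b.c.0 | a.(0 | 0 + (0 + 0)) :: --a--▸ u1, --b--▸ u2, --d--▸ u3
  u1 = d.a.0 | b.c.0 | (0 | 0 + (0 + 0)) :: --b--▸ u4, --d--▸ u5
  u2 = d.a.0 | c.0 | a.(0 | 0 + (0 + 0)) :: --a--▸ u4, --c--▸ u6, --d--▸ u7
  u3 = a.0 | b.c.0 | a.(0 | 0 + (0 + 0)) :: --a--▸ u5, --a--▸ u8, --b--▸ u7
  u4 = d.a.0 | c.0 | (0 | 0 + (0 + 0)) :: --c--▸ u9, --d--▸ u10
  u5 = a.0 | b.c.0 | (0 | 0 + (0 + 0)) :: --a--▸ u11, --b--▸ u10
  u6 = d.a.0 | 0 | a.(0 | 0 + (0 + 0)) :: --a--▸ u9, --d--▸ u12
  u7 = a.0 | c.0 | a.(0 | 0 + (0 + 0)) :: --a--▸ u10, --a--▸ u13, --c--▸ u12
  u8 = 0 | b.c.0 | a.(0 | 0 + (0 + 0)) :: --a--▸ u11, --b--▸ u13
  u9 = d.a.0 | 0 | (0 | 0 + (0 + 0)) :: --d--▸ u14
  u10 = a.0 | c.0 | (0 | 0 + (0 + 0)) :: --a--▸ u15, --c--▸ u14
  u11 = 0 | b.c.0 | (0 | 0 + (0 + 0)) :: --b--▸ u15
  u12 = a.0 | 0 | a.(0 | 0 + (0 + 0)) :: --a--▸ u14, --a--▸ u16
  u13 = 0 | c.0 | a.(0 | 0 + (0 + 0)) :: --a--▸ u15, --c--▸ u16
  u14 = a.0 | 0 | (0 | 0 + (0 + 0)) :: --a--▸ u17
  u15 = 0 | c.0 | (0 | 0 + (0 + 0)) :: --c--▸ u17
  u16 = 0 | 0 | a.(0 | 0 + (0 + 0)) :: --a--▸ u17
  u17 = 0 | 0 | (0 | 0 + (0 + 0)) :: deadlocked
LTS(Q): 12 reachable states
  v0 = d.a.0 | c.0 | a.(0 | 0 + (0 + 0)) :: --a--▸ v1, --c--▸ v2, --d--▸ v3
  v1 = d.a.0 | c.0 | (0 | 0 + (0 + 0)) :: --c--▸ v4, --d--▸ v5
  v2 = d.a.0 | 0 | a.(0 | 0 + (0 + 0)) :: --a--▸ v4, --d--▸ v6
  v3 = a.0 | c.0 | a.(0 | 0 + (0 + 0)) :: --a--▸ v5, --a--▸ v7, --c--▸ v6
  v4 = d.a.0 | 0 | (0 | 0 + (0 + 0)) :: --d--▸ v8
  v5 = a.0 | c.0 | (0 | 0 + (0 + 0)) :: --a--▸ v9, --c--▸ v8
  v6 = a.0 | 0 | a.(0 | 0 + (0 + 0)) :: --a--▸ v10, --a--▸ v8
  v7 = 0 | c.0 | a.(0 | 0 + (0 + 0)) :: --a--▸ v9, --c--▸ v10
  v8 = a.0 | 0 | (0 | 0 + (0 + 0)) :: --a--▸ v11
  v9 = 0 | c.0 | (0 | 0 + (0 + 0)) :: --c--▸ v11
  v10 = 0 | 0 | a.(0 | 0 + (0 + 0)) :: --a--▸ v11
  v11 = 0 | 0 | (0 | 0 + (0 + 0)) :: deadlocked
Bisimilarity quotient blocks:
  B0 = {u0}
  B1 = {u3}
  B2 = {u5, u8}
  B3 = {u10, u13, v5, v7}
  B4 = {u15, v9}
  B5 = {u17, v11}
  B6 = {u14, u16, v10, v8}
  B7 = {u11}
  B8 = {u7, v3}
  B9 = {u12, v6}
  B10 = {u2, v0}
  B11 = {u6, v2}
  B12 = {u9, v4}
  B13 = {u4, v1}
  B14 = {u1}
u0 ∈ B0, v0 ∈ B10 → different blocks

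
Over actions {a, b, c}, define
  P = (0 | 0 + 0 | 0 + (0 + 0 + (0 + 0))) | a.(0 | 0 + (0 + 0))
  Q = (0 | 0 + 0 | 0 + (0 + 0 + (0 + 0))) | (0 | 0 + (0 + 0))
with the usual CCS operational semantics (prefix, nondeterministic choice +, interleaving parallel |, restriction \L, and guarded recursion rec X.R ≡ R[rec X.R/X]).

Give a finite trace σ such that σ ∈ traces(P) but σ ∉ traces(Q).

a

Reachable graph of P (2 states):
  m0 = (0 | 0 + 0 | 0 + (0 + 0 + (0 + 0))) | a.(0 | 0 + (0 + 0)) → ··a··> m1
  m1 = (0 | 0 + 0 | 0 + (0 + 0 + (0 + 0))) | (0 | 0 + (0 + 0)) → ·
Reachable graph of Q (1 states):
  n0 = (0 | 0 + 0 | 0 + (0 + 0 + (0 + 0))) | (0 | 0 + (0 + 0)) → ·
Trace ⟨a⟩ through P, begin at {m0}:
  after a @ step 1: {m1}
  P completes σ.
Trace ⟨a⟩ through Q, begin at {n0}:
  after a @ step 1: ∅  — Q cannot continue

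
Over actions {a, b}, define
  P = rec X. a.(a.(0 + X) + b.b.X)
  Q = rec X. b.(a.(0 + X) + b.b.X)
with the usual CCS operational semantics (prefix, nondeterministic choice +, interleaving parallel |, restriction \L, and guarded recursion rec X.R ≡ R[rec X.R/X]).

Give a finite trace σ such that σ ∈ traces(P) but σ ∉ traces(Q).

Reachable graph of P (4 states):
  u0 = rec X. a.(a.(0 + X) + b.b.X) ⊢ --a--▸ u1
  u1 = a.(0 + (rec X. a.(a.(0 + X) + b.b.X))) + b.b.(rec X. a.(a.(0 + X) + b.b.X)) ⊢ --a--▸ u2, --b--▸ u3
  u2 = 0 + (rec X. a.(a.(0 + X) + b.b.X)) ⊢ --a--▸ u1
  u3 = b.(rec X. a.(a.(0 + X) + b.b.X)) ⊢ --b--▸ u0
Reachable graph of Q (4 states):
  v0 = rec X. b.(a.(0 + X) + b.b.X) ⊢ --b--▸ v1
  v1 = a.(0 + (rec X. b.(a.(0 + X) + b.b.X))) + b.b.(rec X. b.(a.(0 + X) + b.b.X)) ⊢ --a--▸ v2, --b--▸ v3
  v2 = 0 + (rec X. b.(a.(0 + X) + b.b.X)) ⊢ --b--▸ v1
  v3 = b.(rec X. b.(a.(0 + X) + b.b.X)) ⊢ --b--▸ v0
Run σ = ⟨a⟩ on P: start {u0}
  step 1 (a): {u1}
  ✓ P
Run σ = ⟨a⟩ on Q: start {v0}
  step 1 (a): no successor for Q

a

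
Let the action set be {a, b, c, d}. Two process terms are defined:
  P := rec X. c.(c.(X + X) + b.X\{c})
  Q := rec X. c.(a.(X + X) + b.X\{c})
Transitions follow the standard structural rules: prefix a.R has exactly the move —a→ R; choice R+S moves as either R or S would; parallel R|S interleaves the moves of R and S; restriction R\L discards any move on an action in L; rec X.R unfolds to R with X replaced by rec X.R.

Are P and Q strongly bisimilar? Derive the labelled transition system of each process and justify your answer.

P ≁ Q

Reachable graph of P (4 states):
  u0 = rec X. c.(c.(X + X) + b.X\{c}) | =c=> u1
  u1 = c.((rec X. c.(c.(X + X) + b.X\{c})) + (rec X. c.(c.(X + X) + b.X\{c}))) + b.(rec X. c.(c.(X + X) + b.X\{c}))\{c} | =b=> u2, =c=> u3
  u2 = (rec X. c.(c.(X + X) + b.X\{c}))\{c} | ·
  u3 = (rec X. c.(c.(X + X) + b.X\{c})) + (rec X. c.(c.(X + X) + b.X\{c})) | =c=> u1
Reachable graph of Q (4 states):
  v0 = rec X. c.(a.(X + X) + b.X\{c}) | =c=> v1
  v1 = a.((rec X. c.(a.(X + X) + b.X\{c})) + (rec X. c.(a.(X + X) + b.X\{c}))) + b.(rec X. c.(a.(X + X) + b.X\{c}))\{c} | =a=> v2, =b=> v3
  v2 = (rec X. c.(a.(X + X) + b.X\{c})) + (rec X. c.(a.(X + X) + b.X\{c})) | =c=> v1
  v3 = (rec X. c.(a.(X + X) + b.X\{c}))\{c} | ·
Bisimilarity quotient blocks:
  B0 = {u0, u3}
  B1 = {u1}
  B2 = {u2, v3}
  B3 = {v0, v2}
  B4 = {v1}
u0 ∈ B0, v0 ∈ B3 → different blocks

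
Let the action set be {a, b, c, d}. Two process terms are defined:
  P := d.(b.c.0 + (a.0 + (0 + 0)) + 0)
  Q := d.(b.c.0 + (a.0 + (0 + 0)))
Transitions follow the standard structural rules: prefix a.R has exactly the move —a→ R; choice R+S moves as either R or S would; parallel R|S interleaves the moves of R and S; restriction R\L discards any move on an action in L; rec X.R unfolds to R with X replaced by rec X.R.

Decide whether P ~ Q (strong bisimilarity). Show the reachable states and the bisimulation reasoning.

bisimilar

LTS(P): 4 reachable states
  u0 = d.(b.c.0 + (a.0 + (0 + 0)) + 0) | --d--▸ u1
  u1 = b.c.0 + (a.0 + (0 + 0)) + 0 | --a--▸ u2, --b--▸ u3
  u2 = 0 | stopped
  u3 = c.0 | --c--▸ u2
LTS(Q): 4 reachable states
  v0 = d.(b.c.0 + (a.0 + (0 + 0))) | --d--▸ v1
  v1 = b.c.0 + (a.0 + (0 + 0)) | --a--▸ v2, --b--▸ v3
  v2 = 0 | stopped
  v3 = c.0 | --c--▸ v2
Bisimilarity quotient blocks:
  B0 = {u0, v0}
  B1 = {u1, v1}
  B2 = {u2, v2}
  B3 = {u3, v3}
u0 ∈ B0, v0 ∈ B0 → same block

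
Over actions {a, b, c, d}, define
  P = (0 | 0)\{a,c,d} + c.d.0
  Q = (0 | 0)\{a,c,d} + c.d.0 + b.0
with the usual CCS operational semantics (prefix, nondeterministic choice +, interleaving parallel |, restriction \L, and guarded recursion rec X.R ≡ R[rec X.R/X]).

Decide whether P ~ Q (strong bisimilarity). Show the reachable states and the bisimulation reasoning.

P ≁ Q

P's transition system — 3 states:
  s0 = (0 | 0)\{a,c,d} + c.d.0 ⊢ —c→ s1
  s1 = d.0 ⊢ —d→ s2
  s2 = 0 ⊢ ·
Q's transition system — 3 states:
  t0 = (0 | 0)\{a,c,d} + c.d.0 + b.0 ⊢ —b→ t1, —c→ t2
  t1 = 0 ⊢ ·
  t2 = d.0 ⊢ —d→ t1
Partition-refinement fixed point:
  B0 = {s0}
  B1 = {s1, t2}
  B2 = {s2, t1}
  B3 = {t0}
s0 ∈ B0, t0 ∈ B3 → different blocks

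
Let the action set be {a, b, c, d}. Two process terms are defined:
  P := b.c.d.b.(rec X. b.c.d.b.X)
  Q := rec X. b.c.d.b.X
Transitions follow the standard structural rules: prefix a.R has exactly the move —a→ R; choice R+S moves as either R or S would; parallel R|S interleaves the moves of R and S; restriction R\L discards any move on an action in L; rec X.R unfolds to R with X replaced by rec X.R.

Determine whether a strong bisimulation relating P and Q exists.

Reachable graph of P (5 states):
  u0 = b.c.d.b.(rec X. b.c.d.b.X) → ··b··> u1
  u1 = c.d.b.(rec X. b.c.d.b.X) → ··c··> u2
  u2 = d.b.(rec X. b.c.d.b.X) → ··d··> u3
  u3 = b.(rec X. b.c.d.b.X) → ··b··> u4
  u4 = rec X. b.c.d.b.X → ··b··> u1
Reachable graph of Q (4 states):
  v0 = rec X. b.c.d.b.X → ··b··> v1
  v1 = c.d.b.(rec X. b.c.d.b.X) → ··c··> v2
  v2 = d.b.(rec X. b.c.d.b.X) → ··d··> v3
  v3 = b.(rec X. b.c.d.b.X) → ··b··> v0
Coarsest stable partition (strong bisimilarity classes):
  B0 = {u0, u4, v0}
  B1 = {u1, v1}
  B2 = {u2, v2}
  B3 = {u3, v3}
u0 ∈ B0, v0 ∈ B0 → same block

P ~ Q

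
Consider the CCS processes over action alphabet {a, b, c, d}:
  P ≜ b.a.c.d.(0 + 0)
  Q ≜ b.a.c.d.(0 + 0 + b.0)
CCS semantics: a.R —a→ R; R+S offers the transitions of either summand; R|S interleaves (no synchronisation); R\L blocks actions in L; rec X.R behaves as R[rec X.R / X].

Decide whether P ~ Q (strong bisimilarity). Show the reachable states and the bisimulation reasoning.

P ≁ Q

Reachable graph of P (5 states):
  m0 = b.a.c.d.(0 + 0) | =b=> m1
  m1 = a.c.d.(0 + 0) | =a=> m2
  m2 = c.d.(0 + 0) | =c=> m3
  m3 = d.(0 + 0) | =d=> m4
  m4 = 0 + 0 | ·
Reachable graph of Q (6 states):
  n0 = b.a.c.d.(0 + 0 + b.0) | =b=> n1
  n1 = a.c.d.(0 + 0 + b.0) | =a=> n2
  n2 = c.d.(0 + 0 + b.0) | =c=> n3
  n3 = d.(0 + 0 + b.0) | =d=> n4
  n4 = 0 + 0 + b.0 | =b=> n5
  n5 = 0 | ·
Partition-refinement fixed point:
  B0 = {m0}
  B1 = {m1}
  B2 = {m2}
  B3 = {m3}
  B4 = {m4, n5}
  B5 = {n0}
  B6 = {n1}
  B7 = {n2}
  B8 = {n3}
  B9 = {n4}
m0 ∈ B0, n0 ∈ B5 → different blocks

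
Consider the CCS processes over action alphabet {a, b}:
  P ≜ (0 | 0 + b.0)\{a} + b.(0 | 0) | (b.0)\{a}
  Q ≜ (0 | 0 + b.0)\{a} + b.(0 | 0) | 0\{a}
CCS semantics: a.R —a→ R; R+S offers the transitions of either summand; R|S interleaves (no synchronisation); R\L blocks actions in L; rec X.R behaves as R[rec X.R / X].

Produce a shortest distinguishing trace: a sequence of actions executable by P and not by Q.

bb

P's transition system — 5 states:
  m0 = (0 | 0 + b.0)\{a} + b.(0 | 0) | (b.0)\{a} has moves —b→ m1, —b→ m2, —b→ m3
  m1 = 0 | 0 | (b.0)\{a} has moves —b→ m4
  m2 = 0\{a} has moves (no moves)
  m3 = b.(0 | 0) | 0\{a} has moves —b→ m4
  m4 = 0 | 0 | 0\{a} has moves (no moves)
Q's transition system — 3 states:
  n0 = (0 | 0 + b.0)\{a} + b.(0 | 0) | 0\{a} has moves —b→ n1, —b→ n2
  n1 = 0 | 0 | 0\{a} has moves (no moves)
  n2 = 0\{a} has moves (no moves)
Executing bb from P (initial set {m0}):
  after b @ step 1: {m1, m2, m3}
  after b @ step 2: {m4}
  P completes σ.
Executing bb from Q (initial set {n0}):
  after b @ step 1: {n1, n2}
  after b @ step 2: no successor for Q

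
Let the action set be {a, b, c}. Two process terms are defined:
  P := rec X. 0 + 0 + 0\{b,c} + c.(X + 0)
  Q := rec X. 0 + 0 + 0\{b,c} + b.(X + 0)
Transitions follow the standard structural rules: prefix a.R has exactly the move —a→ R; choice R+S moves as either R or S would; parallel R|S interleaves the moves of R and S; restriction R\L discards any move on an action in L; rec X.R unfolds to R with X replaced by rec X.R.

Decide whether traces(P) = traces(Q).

P's transition system — 2 states:
  s0 = rec X. 0 + 0 + 0\{b,c} + c.(X + 0) → —c→ s1
  s1 = (rec X. 0 + 0 + 0\{b,c} + c.(X + 0)) + 0 → —c→ s1
Q's transition system — 2 states:
  t0 = rec X. 0 + 0 + 0\{b,c} + b.(X + 0) → —b→ t1
  t1 = (rec X. 0 + 0 + 0\{b,c} + b.(X + 0)) + 0 → —b→ t1
Run σ = ⟨c⟩ on P: start {s0}
  step 1 (c): {s1}
  ✓ P
Run σ = ⟨c⟩ on Q: start {t0}
  step 1 (c): ∅  — Q cannot continue

traces(P) ≠ traces(Q) — witness ⟨c⟩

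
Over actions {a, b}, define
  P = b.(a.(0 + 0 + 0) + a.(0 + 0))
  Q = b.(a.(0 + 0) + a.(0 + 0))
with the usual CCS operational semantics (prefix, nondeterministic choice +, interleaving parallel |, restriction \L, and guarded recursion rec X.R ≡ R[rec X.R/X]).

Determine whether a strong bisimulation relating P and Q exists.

bisimilar

P's transition system — 4 states:
  s0 = b.(a.(0 + 0 + 0) + a.(0 + 0)) :: ··b··> s1
  s1 = a.(0 + 0 + 0) + a.(0 + 0) :: ··a··> s2, ··a··> s3
  s2 = 0 + 0 :: (no moves)
  s3 = 0 + 0 + 0 :: (no moves)
Q's transition system — 3 states:
  t0 = b.(a.(0 + 0) + a.(0 + 0)) :: ··b··> t1
  t1 = a.(0 + 0) + a.(0 + 0) :: ··a··> t2
  t2 = 0 + 0 :: (no moves)
Partition-refinement fixed point:
  B0 = {s0, t0}
  B1 = {s1, t1}
  B2 = {s2, s3, t2}
s0 ∈ B0, t0 ∈ B0 → same block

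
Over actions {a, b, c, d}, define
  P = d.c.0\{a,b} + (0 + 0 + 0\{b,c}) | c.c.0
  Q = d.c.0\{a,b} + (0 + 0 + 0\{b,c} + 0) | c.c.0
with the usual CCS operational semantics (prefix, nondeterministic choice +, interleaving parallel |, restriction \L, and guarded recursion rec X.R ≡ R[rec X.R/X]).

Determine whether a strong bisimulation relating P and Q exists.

P ~ Q

LTS(P): 5 reachable states
  u0 = d.c.0\{a,b} + (0 + 0 + 0\{b,c}) | c.c.0 :: -c-> u1, -d-> u2
  u1 = (0 + 0 + 0\{b,c}) | c.0 :: -c-> u3
  u2 = c.0\{a,b} :: -c-> u4
  u3 = (0 + 0 + 0\{b,c}) | 0 :: (no moves)
  u4 = 0\{a,b} :: (no moves)
LTS(Q): 5 reachable states
  v0 = d.c.0\{a,b} + (0 + 0 + 0\{b,c} + 0) | c.c.0 :: -c-> v1, -d-> v2
  v1 = (0 + 0 + 0\{b,c} + 0) | c.0 :: -c-> v3
  v2 = c.0\{a,b} :: -c-> v4
  v3 = (0 + 0 + 0\{b,c} + 0) | 0 :: (no moves)
  v4 = 0\{a,b} :: (no moves)
Bisimilarity quotient blocks:
  B0 = {u0, v0}
  B1 = {u1, u2, v1, v2}
  B2 = {u3, u4, v3, v4}
u0 ∈ B0, v0 ∈ B0 → same block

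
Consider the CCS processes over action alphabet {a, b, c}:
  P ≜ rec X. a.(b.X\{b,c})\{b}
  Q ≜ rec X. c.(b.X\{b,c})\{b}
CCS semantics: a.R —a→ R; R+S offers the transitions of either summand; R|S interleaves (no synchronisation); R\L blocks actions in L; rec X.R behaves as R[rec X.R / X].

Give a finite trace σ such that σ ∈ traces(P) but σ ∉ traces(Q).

Reachable graph of P (2 states):
  m0 = rec X. a.(b.X\{b,c})\{b} :: ··a··> m1
  m1 = (b.(rec X. a.(b.X\{b,c})\{b})\{b,c})\{b} :: deadlocked
Reachable graph of Q (2 states):
  n0 = rec X. c.(b.X\{b,c})\{b} :: ··c··> n1
  n1 = (b.(rec X. c.(b.X\{b,c})\{b})\{b,c})\{b} :: deadlocked
Trace ⟨a⟩ through P, begin at {m0}:
  after a @ step 1: {m1}
  ✓ P
Trace ⟨a⟩ through Q, begin at {n0}:
  after a @ step 1: ∅  — Q cannot continue

a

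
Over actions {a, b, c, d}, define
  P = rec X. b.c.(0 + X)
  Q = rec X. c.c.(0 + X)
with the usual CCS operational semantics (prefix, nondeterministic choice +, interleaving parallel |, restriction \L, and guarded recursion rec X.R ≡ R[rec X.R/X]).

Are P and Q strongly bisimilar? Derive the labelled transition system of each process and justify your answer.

Reachable graph of P (3 states):
  s0 = rec X. b.c.(0 + X) ⊢ —b→ s1
  s1 = c.(0 + (rec X. b.c.(0 + X))) ⊢ —c→ s2
  s2 = 0 + (rec X. b.c.(0 + X)) ⊢ —b→ s1
Reachable graph of Q (3 states):
  t0 = rec X. c.c.(0 + X) ⊢ —c→ t1
  t1 = c.(0 + (rec X. c.c.(0 + X))) ⊢ —c→ t2
  t2 = 0 + (rec X. c.c.(0 + X)) ⊢ —c→ t1
Bisimilarity quotient blocks:
  B0 = {s0, s2}
  B1 = {s1}
  B2 = {t0, t1, t2}
s0 ∈ B0, t0 ∈ B2 → different blocks

not bisimilar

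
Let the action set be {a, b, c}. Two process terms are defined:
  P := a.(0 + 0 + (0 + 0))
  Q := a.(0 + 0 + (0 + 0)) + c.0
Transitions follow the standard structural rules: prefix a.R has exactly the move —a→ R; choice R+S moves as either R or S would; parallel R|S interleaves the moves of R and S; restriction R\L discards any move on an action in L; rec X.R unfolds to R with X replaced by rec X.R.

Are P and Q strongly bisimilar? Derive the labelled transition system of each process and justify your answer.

P ≁ Q

P's transition system — 2 states:
  p0 = a.(0 + 0 + (0 + 0)) → --a--▸ p1
  p1 = 0 + 0 + (0 + 0) → (no moves)
Q's transition system — 3 states:
  q0 = a.(0 + 0 + (0 + 0)) + c.0 → --a--▸ q1, --c--▸ q2
  q1 = 0 + 0 + (0 + 0) → (no moves)
  q2 = 0 → (no moves)
Partition-refinement fixed point:
  B0 = {p0}
  B1 = {p1, q1, q2}
  B2 = {q0}
p0 ∈ B0, q0 ∈ B2 → different blocks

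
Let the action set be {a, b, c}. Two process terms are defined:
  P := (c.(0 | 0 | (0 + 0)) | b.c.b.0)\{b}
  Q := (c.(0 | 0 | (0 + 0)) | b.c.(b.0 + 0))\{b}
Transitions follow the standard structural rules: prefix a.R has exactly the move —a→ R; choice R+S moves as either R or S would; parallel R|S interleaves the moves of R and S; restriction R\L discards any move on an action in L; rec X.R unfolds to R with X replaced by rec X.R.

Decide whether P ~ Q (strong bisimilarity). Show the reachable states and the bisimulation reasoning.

P ~ Q

Reachable graph of P (2 states):
  s0 = (c.(0 | 0 | (0 + 0)) | b.c.b.0)\{b} has moves -c-> s1
  s1 = (0 | 0 | (0 + 0) | b.c.b.0)\{b} has moves ∅
Reachable graph of Q (2 states):
  t0 = (c.(0 | 0 | (0 + 0)) | b.c.(b.0 + 0))\{b} has moves -c-> t1
  t1 = (0 | 0 | (0 + 0) | b.c.(b.0 + 0))\{b} has moves ∅
Partition-refinement fixed point:
  B0 = {s0, t0}
  B1 = {s1, t1}
s0 ∈ B0, t0 ∈ B0 → same block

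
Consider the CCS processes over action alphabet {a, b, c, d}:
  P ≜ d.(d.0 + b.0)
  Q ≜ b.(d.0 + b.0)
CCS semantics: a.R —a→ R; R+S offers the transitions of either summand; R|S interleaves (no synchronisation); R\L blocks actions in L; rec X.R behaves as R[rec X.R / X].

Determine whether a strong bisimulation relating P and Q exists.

LTS(P): 3 reachable states
  s0 = d.(d.0 + b.0) ⊢ =d=> s1
  s1 = d.0 + b.0 ⊢ =b=> s2, =d=> s2
  s2 = 0 ⊢ ∅
LTS(Q): 3 reachable states
  t0 = b.(d.0 + b.0) ⊢ =b=> t1
  t1 = d.0 + b.0 ⊢ =b=> t2, =d=> t2
  t2 = 0 ⊢ ∅
Coarsest stable partition (strong bisimilarity classes):
  B0 = {s0}
  B1 = {s1, t1}
  B2 = {s2, t2}
  B3 = {t0}
s0 ∈ B0, t0 ∈ B3 → different blocks

P ≁ Q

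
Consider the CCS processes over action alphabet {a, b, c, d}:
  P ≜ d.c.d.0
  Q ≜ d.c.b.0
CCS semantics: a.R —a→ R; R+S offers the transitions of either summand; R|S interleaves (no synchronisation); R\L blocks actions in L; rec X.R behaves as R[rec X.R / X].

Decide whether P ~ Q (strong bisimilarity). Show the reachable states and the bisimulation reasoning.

Reachable graph of P (4 states):
  s0 = d.c.d.0 :: ··d··> s1
  s1 = c.d.0 :: ··c··> s2
  s2 = d.0 :: ··d··> s3
  s3 = 0 :: ∅
Reachable graph of Q (4 states):
  t0 = d.c.b.0 :: ··d··> t1
  t1 = c.b.0 :: ··c··> t2
  t2 = b.0 :: ··b··> t3
  t3 = 0 :: ∅
Partition-refinement fixed point:
  B0 = {s0}
  B1 = {s1}
  B2 = {s2}
  B3 = {s3, t3}
  B4 = {t0}
  B5 = {t1}
  B6 = {t2}
s0 ∈ B0, t0 ∈ B4 → different blocks

P ≁ Q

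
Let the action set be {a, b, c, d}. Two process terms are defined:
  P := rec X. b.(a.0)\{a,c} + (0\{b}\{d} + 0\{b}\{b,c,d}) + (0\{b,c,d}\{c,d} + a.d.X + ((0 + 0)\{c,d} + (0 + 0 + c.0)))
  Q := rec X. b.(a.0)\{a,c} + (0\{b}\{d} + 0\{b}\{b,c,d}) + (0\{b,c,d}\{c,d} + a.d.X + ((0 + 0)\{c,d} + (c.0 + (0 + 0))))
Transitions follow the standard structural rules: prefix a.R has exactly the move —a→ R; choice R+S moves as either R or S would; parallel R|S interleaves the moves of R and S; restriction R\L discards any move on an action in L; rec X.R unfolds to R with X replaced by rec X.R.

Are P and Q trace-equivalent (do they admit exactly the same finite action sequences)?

trace-equivalent

LTS(P): 4 reachable states
  p0 = rec X. b.(a.0)\{a,c} + (0\{b}\{d} + 0\{b}\{b,c,d}) + (0\{b,c,d}\{c,d} + a.d.X + ((0 + 0)\{c,d} + (0 + 0 + c.0))) → -a-> p1, -b-> p2, -c-> p3
  p1 = d.(rec X. b.(a.0)\{a,c} + (0\{b}\{d} + 0\{b}\{b,c,d}) + (0\{b,c,d}\{c,d} + a.d.X + ((0 + 0)\{c,d} + (0 + 0 + c.0)))) → -d-> p0
  p2 = (a.0)\{a,c} → stopped
  p3 = 0 → stopped
LTS(Q): 4 reachable states
  q0 = rec X. b.(a.0)\{a,c} + (0\{b}\{d} + 0\{b}\{b,c,d}) + (0\{b,c,d}\{c,d} + a.d.X + ((0 + 0)\{c,d} + (c.0 + (0 + 0)))) → -a-> q1, -b-> q2, -c-> q3
  q1 = d.(rec X. b.(a.0)\{a,c} + (0\{b}\{d} + 0\{b}\{b,c,d}) + (0\{b,c,d}\{c,d} + a.d.X + ((0 + 0)\{c,d} + (c.0 + (0 + 0))))) → -d-> q0
  q2 = (a.0)\{a,c} → stopped
  q3 = 0 → stopped
Coarsest stable partition (strong bisimilarity classes):
  B0 = {p0, q0}
  B1 = {p2, p3, q2, q3}
  B2 = {p1, q1}
p0 ∈ B0, q0 ∈ B0 → same block
Bisimilar ⇒ trace-equivalent.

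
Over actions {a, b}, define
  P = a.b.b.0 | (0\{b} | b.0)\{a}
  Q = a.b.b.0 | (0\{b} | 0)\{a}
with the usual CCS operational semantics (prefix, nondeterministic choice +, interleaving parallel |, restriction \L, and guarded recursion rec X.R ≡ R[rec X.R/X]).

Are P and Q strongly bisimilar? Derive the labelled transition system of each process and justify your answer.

P ≁ Q

LTS(P): 8 reachable states
  m0 = a.b.b.0 | (0\{b} | b.0)\{a} :: —a→ m1, —b→ m2
  m1 = b.b.0 | (0\{b} | b.0)\{a} :: —b→ m3, —b→ m4
  m2 = a.b.b.0 | (0\{b} | 0)\{a} :: —a→ m4
  m3 = b.0 | (0\{b} | b.0)\{a} :: —b→ m5, —b→ m6
  m4 = b.b.0 | (0\{b} | 0)\{a} :: —b→ m6
  m5 = 0 | (0\{b} | b.0)\{a} :: —b→ m7
  m6 = b.0 | (0\{b} | 0)\{a} :: —b→ m7
  m7 = 0 | (0\{b} | 0)\{a} :: deadlocked
LTS(Q): 4 reachable states
  n0 = a.b.b.0 | (0\{b} | 0)\{a} :: —a→ n1
  n1 = b.b.0 | (0\{b} | 0)\{a} :: —b→ n2
  n2 = b.0 | (0\{b} | 0)\{a} :: —b→ n3
  n3 = 0 | (0\{b} | 0)\{a} :: deadlocked
Bisimilarity quotient blocks:
  B0 = {m0}
  B1 = {m1}
  B2 = {m3, m4, n1}
  B3 = {m5, m6, n2}
  B4 = {m7, n3}
  B5 = {m2, n0}
m0 ∈ B0, n0 ∈ B5 → different blocks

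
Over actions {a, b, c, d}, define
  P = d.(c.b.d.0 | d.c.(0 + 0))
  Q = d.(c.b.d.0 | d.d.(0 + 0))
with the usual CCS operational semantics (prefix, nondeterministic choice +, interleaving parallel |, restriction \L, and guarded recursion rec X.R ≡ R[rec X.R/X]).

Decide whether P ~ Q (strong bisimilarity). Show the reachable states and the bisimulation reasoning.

Reachable graph of P (13 states):
  m0 = d.(c.b.d.0 | d.c.(0 + 0)) has moves —d→ m1
  m1 = c.b.d.0 | d.c.(0 + 0) has moves —c→ m2, —d→ m3
  m2 = b.d.0 | d.c.(0 + 0) has moves —b→ m4, —d→ m5
  m3 = c.b.d.0 | c.(0 + 0) has moves —c→ m5, —c→ m6
  m4 = d.0 | d.c.(0 + 0) has moves —d→ m7, —d→ m8
  m5 = b.d.0 | c.(0 + 0) has moves —b→ m8, —c→ m9
  m6 = c.b.d.0 | (0 + 0) has moves —c→ m9
  m7 = 0 | d.c.(0 + 0) has moves —d→ m10
  m8 = d.0 | c.(0 + 0) has moves —c→ m11, —d→ m10
  m9 = b.d.0 | (0 + 0) has moves —b→ m11
  m10 = 0 | c.(0 + 0) has moves —c→ m12
  m11 = d.0 | (0 + 0) has moves —d→ m12
  m12 = 0 | (0 + 0) has moves ∅
Reachable graph of Q (13 states):
  n0 = d.(c.b.d.0 | d.d.(0 + 0)) has moves —d→ n1
  n1 = c.b.d.0 | d.d.(0 + 0) has moves —c→ n2, —d→ n3
  n2 = b.d.0 | d.d.(0 + 0) has moves —b→ n4, —d→ n5
  n3 = c.b.d.0 | d.(0 + 0) has moves —c→ n5, —d→ n6
  n4 = d.0 | d.d.(0 + 0) has moves —d→ n7, —d→ n8
  n5 = b.d.0 | d.(0 + 0) has moves —b→ n8, —d→ n9
  n6 = c.b.d.0 | (0 + 0) has moves —c→ n9
  n7 = 0 | d.d.(0 + 0) has moves —d→ n10
  n8 = d.0 | d.(0 + 0) has moves —d→ n10, —d→ n11
  n9 = b.d.0 | (0 + 0) has moves —b→ n11
  n10 = 0 | d.(0 + 0) has moves —d→ n12
  n11 = d.0 | (0 + 0) has moves —d→ n12
  n12 = 0 | (0 + 0) has moves ∅
Partition-refinement fixed point:
  B0 = {m0}
  B1 = {m1}
  B2 = {m3}
  B3 = {m5}
  B4 = {m9, n9}
  B5 = {m11, n10, n11}
  B6 = {m12, n12}
  B7 = {m8}
  B8 = {m10}
  B9 = {m6, n6}
  B10 = {m2}
  B11 = {m4}
  B12 = {m7}
  B13 = {n0}
  B14 = {n1}
  B15 = {n2}
  B16 = {n4}
  B17 = {n7, n8}
  B18 = {n5}
  B19 = {n3}
m0 ∈ B0, n0 ∈ B13 → different blocks

P ≁ Q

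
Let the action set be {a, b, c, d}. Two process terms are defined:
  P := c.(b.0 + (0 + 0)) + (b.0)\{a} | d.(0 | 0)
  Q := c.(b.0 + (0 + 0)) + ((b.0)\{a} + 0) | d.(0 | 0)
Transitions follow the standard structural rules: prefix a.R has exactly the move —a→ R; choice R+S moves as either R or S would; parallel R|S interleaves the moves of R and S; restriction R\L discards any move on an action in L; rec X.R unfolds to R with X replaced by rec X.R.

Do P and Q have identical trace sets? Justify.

P's transition system — 6 states:
  p0 = c.(b.0 + (0 + 0)) + (b.0)\{a} | d.(0 | 0) → =b=> p1, =c=> p2, =d=> p3
  p1 = 0\{a} | d.(0 | 0) → =d=> p4
  p2 = b.0 + (0 + 0) → =b=> p5
  p3 = (b.0)\{a} | (0 | 0) → =b=> p4
  p4 = 0\{a} | (0 | 0) → (no moves)
  p5 = 0 → (no moves)
Q's transition system — 6 states:
  q0 = c.(b.0 + (0 + 0)) + ((b.0)\{a} + 0) | d.(0 | 0) → =b=> q1, =c=> q2, =d=> q3
  q1 = 0\{a} | d.(0 | 0) → =d=> q4
  q2 = b.0 + (0 + 0) → =b=> q5
  q3 = ((b.0)\{a} + 0) | (0 | 0) → =b=> q4
  q4 = 0\{a} | (0 | 0) → (no moves)
  q5 = 0 → (no moves)
Coarsest stable partition (strong bisimilarity classes):
  B0 = {p0, q0}
  B1 = {p2, p3, q2, q3}
  B2 = {p4, p5, q4, q5}
  B3 = {p1, q1}
p0 ∈ B0, q0 ∈ B0 → same block
Bisimilar ⇒ trace-equivalent.

trace-equivalent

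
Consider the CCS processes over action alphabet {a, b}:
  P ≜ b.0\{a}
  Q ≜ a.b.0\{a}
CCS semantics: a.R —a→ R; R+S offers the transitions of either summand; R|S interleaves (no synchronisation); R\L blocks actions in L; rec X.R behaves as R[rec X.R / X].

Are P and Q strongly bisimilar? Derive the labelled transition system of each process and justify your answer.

not bisimilar

Reachable graph of P (2 states):
  m0 = b.0\{a} has moves —b→ m1
  m1 = 0\{a} has moves ∅
Reachable graph of Q (3 states):
  n0 = a.b.0\{a} has moves —a→ n1
  n1 = b.0\{a} has moves —b→ n2
  n2 = 0\{a} has moves ∅
Partition-refinement fixed point:
  B0 = {m0, n1}
  B1 = {m1, n2}
  B2 = {n0}
m0 ∈ B0, n0 ∈ B2 → different blocks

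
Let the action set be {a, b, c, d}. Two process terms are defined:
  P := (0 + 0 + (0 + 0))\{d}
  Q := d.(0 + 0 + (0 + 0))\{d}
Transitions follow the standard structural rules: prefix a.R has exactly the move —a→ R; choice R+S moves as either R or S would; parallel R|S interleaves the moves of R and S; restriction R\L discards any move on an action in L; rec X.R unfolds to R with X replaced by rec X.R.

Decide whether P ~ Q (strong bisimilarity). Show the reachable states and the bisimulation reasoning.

not bisimilar

LTS(P): 1 reachable states
  s0 = (0 + 0 + (0 + 0))\{d} :: (no moves)
LTS(Q): 2 reachable states
  t0 = d.(0 + 0 + (0 + 0))\{d} :: =d=> t1
  t1 = (0 + 0 + (0 + 0))\{d} :: (no moves)
Partition-refinement fixed point:
  B0 = {s0, t1}
  B1 = {t0}
s0 ∈ B0, t0 ∈ B1 → different blocks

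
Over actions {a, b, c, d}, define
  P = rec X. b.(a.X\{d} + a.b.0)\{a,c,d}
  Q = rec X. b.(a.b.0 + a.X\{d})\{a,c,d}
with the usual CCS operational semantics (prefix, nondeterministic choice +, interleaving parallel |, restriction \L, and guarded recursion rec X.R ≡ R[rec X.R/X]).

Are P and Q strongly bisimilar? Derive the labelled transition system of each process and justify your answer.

P's transition system — 2 states:
  p0 = rec X. b.(a.X\{d} + a.b.0)\{a,c,d} | --b--▸ p1
  p1 = (a.(rec X. b.(a.X\{d} + a.b.0)\{a,c,d})\{d} + a.b.0)\{a,c,d} | ∅
Q's transition system — 2 states:
  q0 = rec X. b.(a.b.0 + a.X\{d})\{a,c,d} | --b--▸ q1
  q1 = (a.b.0 + a.(rec X. b.(a.b.0 + a.X\{d})\{a,c,d})\{d})\{a,c,d} | ∅
Coarsest stable partition (strong bisimilarity classes):
  B0 = {p0, q0}
  B1 = {p1, q1}
p0 ∈ B0, q0 ∈ B0 → same block

bisimilar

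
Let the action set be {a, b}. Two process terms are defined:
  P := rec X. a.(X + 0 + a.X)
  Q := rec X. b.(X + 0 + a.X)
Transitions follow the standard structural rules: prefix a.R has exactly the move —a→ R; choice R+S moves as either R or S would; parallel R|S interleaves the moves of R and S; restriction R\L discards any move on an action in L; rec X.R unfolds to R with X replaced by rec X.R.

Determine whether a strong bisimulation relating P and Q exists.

LTS(P): 2 reachable states
  p0 = rec X. a.(X + 0 + a.X) → —a→ p1
  p1 = (rec X. a.(X + 0 + a.X)) + 0 + a.(rec X. a.(X + 0 + a.X)) → —a→ p0, —a→ p1
LTS(Q): 2 reachable states
  q0 = rec X. b.(X + 0 + a.X) → —b→ q1
  q1 = (rec X. b.(X + 0 + a.X)) + 0 + a.(rec X. b.(X + 0 + a.X)) → —a→ q0, —b→ q1
Bisimilarity quotient blocks:
  B0 = {p0, p1}
  B1 = {q0}
  B2 = {q1}
p0 ∈ B0, q0 ∈ B1 → different blocks

NO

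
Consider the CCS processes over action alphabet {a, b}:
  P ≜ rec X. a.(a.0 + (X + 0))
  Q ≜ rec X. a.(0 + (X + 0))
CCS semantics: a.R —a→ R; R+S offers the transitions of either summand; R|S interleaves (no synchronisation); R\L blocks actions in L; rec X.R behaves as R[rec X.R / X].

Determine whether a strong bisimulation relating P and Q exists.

P's transition system — 3 states:
  u0 = rec X. a.(a.0 + (X + 0)) :: —a→ u1
  u1 = a.0 + ((rec X. a.(a.0 + (X + 0))) + 0) :: —a→ u1, —a→ u2
  u2 = 0 :: (no moves)
Q's transition system — 2 states:
  v0 = rec X. a.(0 + (X + 0)) :: —a→ v1
  v1 = 0 + ((rec X. a.(0 + (X + 0))) + 0) :: —a→ v1
Coarsest stable partition (strong bisimilarity classes):
  B0 = {u0}
  B1 = {u1}
  B2 = {u2}
  B3 = {v0, v1}
u0 ∈ B0, v0 ∈ B3 → different blocks

P ≁ Q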